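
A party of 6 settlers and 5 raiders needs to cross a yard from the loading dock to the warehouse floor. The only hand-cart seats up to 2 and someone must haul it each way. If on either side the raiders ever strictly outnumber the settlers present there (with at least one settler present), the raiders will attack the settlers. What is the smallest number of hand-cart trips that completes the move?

19

Counting alone: each trip to the warehouse floor takes at most 2 across and each return brings at least 1 back, so after t trips out (and t−1 returns) at most 2t − (t−1) of the 11 are across; that first reaches 11 at t = 10, so at least 19 crossings are needed.
The plan below uses exactly 19 crossings, so it is optimal:
1. 2 raiders → the warehouse floor.  (the loading dock: 6S 3R; the warehouse floor: 0S 2R)
2. 1 raider ← the loading dock.  (the loading dock: 6S 4R; the warehouse floor: 0S 1R)
3. 2 raiders → the warehouse floor.  (the loading dock: 6S 2R; the warehouse floor: 0S 3R)
4. 1 raider ← the loading dock.  (the loading dock: 6S 3R; the warehouse floor: 0S 2R)
5. 2 settlers → the warehouse floor.  (the loading dock: 4S 3R; the warehouse floor: 2S 2R)
6. 1 raider ← the loading dock.  (the loading dock: 4S 4R; the warehouse floor: 2S 1R)
7. 1 settler and 1 raider → the warehouse floor.  (the loading dock: 3S 3R; the warehouse floor: 3S 2R)
8. 1 settler ← the loading dock.  (the loading dock: 4S 3R; the warehouse floor: 2S 2R)
9. 1 settler and 1 raider → the warehouse floor.  (the loading dock: 3S 2R; the warehouse floor: 3S 3R)
10. 1 raider ← the loading dock.  (the loading dock: 3S 3R; the warehouse floor: 3S 2R)
11. 1 settler and 1 raider → the warehouse floor.  (the loading dock: 2S 2R; the warehouse floor: 4S 3R)
12. 1 settler ← the loading dock.  (the loading dock: 3S 2R; the warehouse floor: 3S 3R)
13. 1 settler and 1 raider → the warehouse floor.  (the loading dock: 2S 1R; the warehouse floor: 4S 4R)
14. 1 raider ← the loading dock.  (the loading dock: 2S 2R; the warehouse floor: 4S 3R)
15. 1 settler and 1 raider → the warehouse floor.  (the loading dock: 1S 1R; the warehouse floor: 5S 4R)
16. 1 settler ← the loading dock.  (the loading dock: 2S 1R; the warehouse floor: 4S 4R)
17. 1 settler and 1 raider → the warehouse floor.  (the loading dock: 1S 0R; the warehouse floor: 5S 5R)
18. 1 raider ← the loading dock.  (the loading dock: 1S 1R; the warehouse floor: 5S 4R)
19. 1 settler and 1 raider → the warehouse floor.  (the loading dock: 0S 0R; the warehouse floor: 6S 5R)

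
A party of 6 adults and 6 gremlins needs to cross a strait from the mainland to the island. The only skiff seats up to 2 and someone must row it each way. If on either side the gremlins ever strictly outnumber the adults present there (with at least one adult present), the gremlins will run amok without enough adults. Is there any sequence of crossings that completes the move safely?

No

Following every safe sequence of crossings from the start, the most of the 12 that can be at the island as the skiff arrives there on crossings 1, 3, 5, 7, 9 is 2, 3, 4, 5, 6 respectively; the best ever achieved is 6 of 12.
From crossing 11 on, no configuration arises that was not already reachable earlier: only 15 distinct safe configurations (who is on which side, and where the skiff is) can ever be reached, none of them has everyone across, and every continuation just revisits them. They are: 0 adults + 0 gremlins across (skiff back at the start); 0 adults + 1 gremlin across (skiff there); 0 adults + 1 gremlin across (skiff back at the start); 0 adults + 2 gremlins across (skiff there); 0 adults + 2 gremlins across (skiff back at the start); 0 adults + 3 gremlins across (skiff there); 0 adults + 3 gremlins across (skiff back at the start); 0 adults + 4 gremlins across (skiff there); 0 adults + 4 gremlins across (skiff back at the start); 0 adults + 5 gremlins across (skiff there); 0 adults + 5 gremlins across (skiff back at the start); 0 adults + 6 gremlins across (skiff there); 1 adult + 1 gremlin across (skiff there); 1 adult + 1 gremlin across (skiff back at the start); 2 adults + 2 gremlins across (skiff there). So no valid plan exists.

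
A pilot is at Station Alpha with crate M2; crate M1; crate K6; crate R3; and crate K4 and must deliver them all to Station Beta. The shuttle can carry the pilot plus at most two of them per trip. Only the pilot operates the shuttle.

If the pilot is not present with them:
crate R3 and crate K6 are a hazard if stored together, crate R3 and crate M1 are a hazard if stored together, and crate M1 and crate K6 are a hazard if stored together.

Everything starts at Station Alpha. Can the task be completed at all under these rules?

1. Pilot goes to Station Beta with crate K6 and crate M1.  [Station Alpha: crate K4, crate M2, crate R3 | Station Beta: crate K6, crate M1]
2. Pilot goes back to Station Alpha with crate M1.  [Station Alpha: crate K4, crate M1, crate M2, crate R3 | Station Beta: crate K6]
3. Pilot goes to Station Beta with crate M1 and crate M2.  [Station Alpha: crate K4, crate R3 | Station Beta: crate K6, crate M1, crate M2]
4. Pilot goes back to Station Alpha with crate M1.  [Station Alpha: crate K4, crate M1, crate R3 | Station Beta: crate K6, crate M2]
5. Pilot goes to Station Beta with crate K4 and crate M1.  [Station Alpha: crate R3 | Station Beta: crate K4, crate K6, crate M1, crate M2]
6. Pilot goes back to Station Alpha with crate M1.  [Station Alpha: crate M1, crate R3 | Station Beta: crate K4, crate K6, crate M2]
7. Pilot goes to Station Beta with crate M1 and crate R3.  [Station Alpha: — | Station Beta: crate K4, crate K6, crate M1, crate M2, crate R3]

Yes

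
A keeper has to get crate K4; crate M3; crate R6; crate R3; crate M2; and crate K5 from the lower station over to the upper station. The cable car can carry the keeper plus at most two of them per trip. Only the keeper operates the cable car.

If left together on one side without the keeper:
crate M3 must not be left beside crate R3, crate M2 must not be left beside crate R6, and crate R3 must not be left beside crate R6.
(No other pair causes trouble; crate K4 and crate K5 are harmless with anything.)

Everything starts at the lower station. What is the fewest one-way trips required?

Counting alone: the keeper can take at most 2 across per trip to the upper station, so moving all 6 needs at least 3 loaded trips out, with a return between consecutive ones — at least 5 crossings.
The plan below uses exactly 5 crossings, so it is optimal:
1. Keeper goes to the upper station with crate M3 and crate R6.  [the lower station: crate K4, crate K5, crate M2, crate R3 | the upper station: crate M3, crate R6]
2. Keeper goes back to the lower station alone.  [the lower station: crate K4, crate K5, crate M2, crate R3 | the upper station: crate M3, crate R6]
3. Keeper goes to the upper station with crate K4 and crate K5.  [the lower station: crate M2, crate R3 | the upper station: crate K4, crate K5, crate M3, crate R6]
4. Keeper goes back to the lower station alone.  [the lower station: crate M2, crate R3 | the upper station: crate K4, crate K5, crate M3, crate R6]
5. Keeper goes to the upper station with crate M2 and crate R3.  [the lower station: — | the upper station: crate K4, crate K5, crate M2, crate M3, crate R3, crate R6]

5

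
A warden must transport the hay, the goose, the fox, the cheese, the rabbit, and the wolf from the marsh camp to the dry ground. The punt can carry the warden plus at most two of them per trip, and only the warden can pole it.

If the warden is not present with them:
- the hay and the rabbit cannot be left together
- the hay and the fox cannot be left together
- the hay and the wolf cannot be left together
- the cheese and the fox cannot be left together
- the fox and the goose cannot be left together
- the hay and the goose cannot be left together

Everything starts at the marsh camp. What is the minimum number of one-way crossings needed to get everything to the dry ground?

9

Counting alone: the warden can take at most 2 across per trip to the dry ground, so moving all 6 needs at least 3 loaded trips out, with a return between consecutive ones — at least 5 crossings.
The safety rule pushes this higher. Following every safe sequence of crossings, the most of the 6 that can be at the dry ground as the punt arrives there on crossings 5, 7 is 4, 5 respectively — never all 6.
So no plan with fewer than 9 crossings exists, and this one achieves 9:
1. Warden goes to the dry ground with the fox and the hay.  [the marsh camp: the cheese, the goose, the rabbit, the wolf | the dry ground: the fox, the hay]
2. Warden goes back to the marsh camp with the hay.  [the marsh camp: the cheese, the goose, the hay, the rabbit, the wolf | the dry ground: the fox]
3. Warden goes to the dry ground with the cheese and the hay.  [the marsh camp: the goose, the rabbit, the wolf | the dry ground: the cheese, the fox, the hay]
4. Warden goes back to the marsh camp with the fox.  [the marsh camp: the fox, the goose, the rabbit, the wolf | the dry ground: the cheese, the hay]
5. Warden goes to the dry ground with the goose and the rabbit.  [the marsh camp: the fox, the wolf | the dry ground: the cheese, the goose, the hay, the rabbit]
6. Warden goes back to the marsh camp with the hay.  [the marsh camp: the fox, the hay, the wolf | the dry ground: the cheese, the goose, the rabbit]
7. Warden goes to the dry ground with the hay and the wolf.  [the marsh camp: the fox | the dry ground: the cheese, the goose, the hay, the rabbit, the wolf]
8. Warden goes back to the marsh camp with the hay.  [the marsh camp: the fox, the hay | the dry ground: the cheese, the goose, the rabbit, the wolf]
9. Warden goes to the dry ground with the fox and the hay.  [the marsh camp: — | the dry ground: the cheese, the fox, the goose, the hay, the rabbit, the wolf]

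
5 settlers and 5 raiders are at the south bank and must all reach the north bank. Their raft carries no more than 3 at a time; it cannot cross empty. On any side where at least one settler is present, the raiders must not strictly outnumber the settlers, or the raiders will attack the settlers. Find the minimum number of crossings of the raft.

11

Counting alone: each trip to the north bank takes at most 3 across and each return brings at least 1 back, so after t trips out (and t−1 returns) at most 3t − (t−1) of the 10 are across; that first reaches 10 at t = 5, so at least 9 crossings are needed.
The safety rule pushes this higher. Following every safe sequence of crossings, the most of the 10 that can be at the north bank as the raft arrives there on crossing 9 is 9 — never all 10.
So no plan with fewer than 11 crossings exists, and this one achieves 11:
1. 2 raiders → the north bank.  (the south bank: 5S 3R; the north bank: 0S 2R)
2. 1 raider ← the south bank.  (the south bank: 5S 4R; the north bank: 0S 1R)
3. 3 raiders → the north bank.  (the south bank: 5S 1R; the north bank: 0S 4R)
4. 1 raider ← the south bank.  (the south bank: 5S 2R; the north bank: 0S 3R)
5. 3 settlers → the north bank.  (the south bank: 2S 2R; the north bank: 3S 3R)
6. 1 settler and 1 raider ← the south bank.  (the south bank: 3S 3R; the north bank: 2S 2R)
7. 3 settlers → the north bank.  (the south bank: 0S 3R; the north bank: 5S 2R)
8. 1 raider ← the south bank.  (the south bank: 0S 4R; the north bank: 5S 1R)
9. 2 raiders → the north bank.  (the south bank: 0S 2R; the north bank: 5S 3R)
10. 1 raider ← the south bank.  (the south bank: 0S 3R; the north bank: 5S 2R)
11. 3 raiders → the north bank.  (the south bank: 0S 0R; the north bank: 5S 5R)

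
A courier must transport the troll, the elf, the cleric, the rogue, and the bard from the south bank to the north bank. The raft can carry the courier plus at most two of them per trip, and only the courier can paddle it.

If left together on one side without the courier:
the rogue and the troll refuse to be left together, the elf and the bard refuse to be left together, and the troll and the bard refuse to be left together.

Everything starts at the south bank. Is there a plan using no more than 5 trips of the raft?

Yes — this plan uses 5 crossings (≤ 5):
1. Courier goes to the north bank with the elf and the troll.
2. Courier goes back to the south bank alone.
3. Courier goes to the north bank with the cleric.
4. Courier goes back to the south bank alone.
5. Courier goes to the north bank with the bard and the rogue.

Yes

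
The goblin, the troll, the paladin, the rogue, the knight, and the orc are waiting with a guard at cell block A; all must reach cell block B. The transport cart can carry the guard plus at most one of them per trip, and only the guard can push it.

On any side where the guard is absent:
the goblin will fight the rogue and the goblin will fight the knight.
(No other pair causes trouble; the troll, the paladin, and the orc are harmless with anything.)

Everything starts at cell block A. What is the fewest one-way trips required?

Counting alone: the guard can take at most 1 across per trip to cell block B, so moving all 6 needs at least 6 loaded trips out, with a return between consecutive ones — at least 11 crossings.
The safety rule pushes this higher. Following every safe sequence of crossings, the most of the 6 that can be at cell block B as the transport cart arrives there on crossing 11 is 5 — never all 6.
So no plan with fewer than 13 crossings exists, and this one achieves 13:
1. Guard goes to cell block B with the goblin.
2. Guard goes back to cell block A alone.
3. Guard goes to cell block B with the troll.
4. Guard goes back to cell block A alone.
5. Guard goes to cell block B with the paladin.
6. Guard goes back to cell block A alone.
7. Guard goes to cell block B with the rogue.
8. Guard goes back to cell block A with the goblin.
9. Guard goes to cell block B with the knight.
10. Guard goes back to cell block A alone.
11. Guard goes to cell block B with the orc.
12. Guard goes back to cell block A alone.
13. Guard goes to cell block B with the goblin.

13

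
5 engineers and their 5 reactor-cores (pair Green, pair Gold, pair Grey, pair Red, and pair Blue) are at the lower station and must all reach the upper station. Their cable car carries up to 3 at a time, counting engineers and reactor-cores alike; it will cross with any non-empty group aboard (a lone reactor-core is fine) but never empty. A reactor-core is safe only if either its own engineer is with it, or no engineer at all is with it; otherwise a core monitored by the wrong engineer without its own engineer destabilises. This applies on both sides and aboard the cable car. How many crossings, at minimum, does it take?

11

Counting alone: each trip to the upper station takes at most 3 across and each return brings at least 1 back, so after t trips out (and t−1 returns) at most 3t − (t−1) of the 10 are across; that first reaches 10 at t = 5, so at least 9 crossings are needed.
The safety rule pushes this higher. Following every safe sequence of crossings, the most of the 10 that can be at the upper station as the cable car arrives there on crossing 9 is 9 — never all 10.
So no plan with fewer than 11 crossings exists, and this one achieves 11:
1. engineer Green and reactor-core Green cross → the upper station.
2. engineer Green crosses ← the lower station.
3. reactor-core Gold, reactor-core Grey, and reactor-core Red cross → the upper station.
4. reactor-core Green crosses ← the lower station.
5. engineer Gold, engineer Grey, and engineer Red cross → the upper station.
6. engineer Gold and reactor-core Gold cross ← the lower station.
7. engineer Blue, engineer Gold, and engineer Green cross → the upper station.
8. reactor-core Grey crosses ← the lower station.
9. reactor-core Gold and reactor-core Green cross → the upper station.
10. reactor-core Green crosses ← the lower station.
11. reactor-core Blue, reactor-core Green, and reactor-core Grey cross → the upper station.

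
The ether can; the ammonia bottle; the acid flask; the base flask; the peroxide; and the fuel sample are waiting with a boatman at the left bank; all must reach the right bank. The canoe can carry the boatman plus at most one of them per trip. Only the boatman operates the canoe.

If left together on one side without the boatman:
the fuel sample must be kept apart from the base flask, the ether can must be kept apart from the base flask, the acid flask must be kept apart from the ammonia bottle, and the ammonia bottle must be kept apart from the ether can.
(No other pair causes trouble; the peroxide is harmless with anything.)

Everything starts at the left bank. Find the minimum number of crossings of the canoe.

impossible

Whatever the first load, the items left behind include a forbidden pair without the boatman. No opening move is safe, so no plan exists.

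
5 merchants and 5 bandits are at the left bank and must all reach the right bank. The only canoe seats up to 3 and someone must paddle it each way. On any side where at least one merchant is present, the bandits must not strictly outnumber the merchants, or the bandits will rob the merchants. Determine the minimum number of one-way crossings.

11

Counting alone: each trip to the right bank takes at most 3 across and each return brings at least 1 back, so after t trips out (and t−1 returns) at most 3t − (t−1) of the 10 are across; that first reaches 10 at t = 5, so at least 9 crossings are needed.
The safety rule pushes this higher. Following every safe sequence of crossings, the most of the 10 that can be at the right bank as the canoe arrives there on crossing 9 is 9 — never all 10.
So no plan with fewer than 11 crossings exists, and this one achieves 11:
1. 2 bandits → the right bank.  (the left bank: 5M 3B; the right bank: 0M 2B)
2. 1 bandit ← the left bank.  (the left bank: 5M 4B; the right bank: 0M 1B)
3. 3 bandits → the right bank.  (the left bank: 5M 1B; the right bank: 0M 4B)
4. 1 bandit ← the left bank.  (the left bank: 5M 2B; the right bank: 0M 3B)
5. 3 merchants → the right bank.  (the left bank: 2M 2B; the right bank: 3M 3B)
6. 1 merchant and 1 bandit ← the left bank.  (the left bank: 3M 3B; the right bank: 2M 2B)
7. 3 merchants → the right bank.  (the left bank: 0M 3B; the right bank: 5M 2B)
8. 1 bandit ← the left bank.  (the left bank: 0M 4B; the right bank: 5M 1B)
9. 2 bandits → the right bank.  (the left bank: 0M 2B; the right bank: 5M 3B)
10. 1 bandit ← the left bank.  (the left bank: 0M 3B; the right bank: 5M 2B)
11. 3 bandits → the right bank.  (the left bank: 0M 0B; the right bank: 5M 5B)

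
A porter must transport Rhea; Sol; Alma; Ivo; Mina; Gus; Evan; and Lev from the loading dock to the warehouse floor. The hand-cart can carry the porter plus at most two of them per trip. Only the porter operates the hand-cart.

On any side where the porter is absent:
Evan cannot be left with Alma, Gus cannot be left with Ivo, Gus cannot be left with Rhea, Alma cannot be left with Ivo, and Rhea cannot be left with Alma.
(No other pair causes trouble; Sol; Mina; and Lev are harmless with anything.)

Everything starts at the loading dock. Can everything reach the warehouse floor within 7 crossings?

No

Counting alone: the porter can take at most 2 across per trip to the warehouse floor, so moving all 8 needs at least 4 loaded trips out, with a return between consecutive ones — at least 7 crossings.
The safety rule pushes this higher. Following every safe sequence of crossings, the most of the 8 that can be at the warehouse floor as the hand-cart arrives there on crossing 7 is 7 — never all 8.
So the move cannot be finished within 7 crossings. (The shortest complete plan takes 9:)
1. Porter goes to the warehouse floor with Alma and Gus.  [the loading dock: Evan, Ivo, Lev, Mina, Rhea, Sol | the warehouse floor: Alma, Gus]
2. Porter goes back to the loading dock alone.  [the loading dock: Evan, Ivo, Lev, Mina, Rhea, Sol | the warehouse floor: Alma, Gus]
3. Porter goes to the warehouse floor with Rhea and Sol.  [the loading dock: Evan, Ivo, Lev, Mina | the warehouse floor: Alma, Gus, Rhea, Sol]
4. Porter goes back to the loading dock with Alma and Gus.  [the loading dock: Alma, Evan, Gus, Ivo, Lev, Mina | the warehouse floor: Rhea, Sol]
5. Porter goes to the warehouse floor with Evan and Ivo.  [the loading dock: Alma, Gus, Lev, Mina | the warehouse floor: Evan, Ivo, Rhea, Sol]
6. Porter goes back to the loading dock alone.  [the loading dock: Alma, Gus, Lev, Mina | the warehouse floor: Evan, Ivo, Rhea, Sol]
7. Porter goes to the warehouse floor with Lev and Mina.  [the loading dock: Alma, Gus | the warehouse floor: Evan, Ivo, Lev, Mina, Rhea, Sol]
8. Porter goes back to the loading dock alone.  [the loading dock: Alma, Gus | the warehouse floor: Evan, Ivo, Lev, Mina, Rhea, Sol]
9. Porter goes to the warehouse floor with Alma and Gus.  [the loading dock: — | the warehouse floor: Alma, Evan, Gus, Ivo, Lev, Mina, Rhea, Sol]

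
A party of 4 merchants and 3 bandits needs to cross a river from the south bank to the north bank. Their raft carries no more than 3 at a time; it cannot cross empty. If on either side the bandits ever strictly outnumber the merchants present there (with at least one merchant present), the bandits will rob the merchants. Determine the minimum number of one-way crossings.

5

Counting alone: each trip to the north bank takes at most 3 across and each return brings at least 1 back, so after t trips out (and t−1 returns) at most 3t − (t−1) of the 7 are across; that first reaches 7 at t = 3, so at least 5 crossings are needed.
The plan below uses exactly 5 crossings, so it is optimal:
1. 3 bandits → the north bank.  (the south bank: 4M 0B; the north bank: 0M 3B)
2. 1 bandit ← the south bank.  (the south bank: 4M 1B; the north bank: 0M 2B)
3. 3 merchants → the north bank.  (the south bank: 1M 1B; the north bank: 3M 2B)
4. 1 merchant ← the south bank.  (the south bank: 2M 1B; the north bank: 2M 2B)
5. 2 merchants and 1 bandit → the north bank.  (the south bank: 0M 0B; the north bank: 4M 3B)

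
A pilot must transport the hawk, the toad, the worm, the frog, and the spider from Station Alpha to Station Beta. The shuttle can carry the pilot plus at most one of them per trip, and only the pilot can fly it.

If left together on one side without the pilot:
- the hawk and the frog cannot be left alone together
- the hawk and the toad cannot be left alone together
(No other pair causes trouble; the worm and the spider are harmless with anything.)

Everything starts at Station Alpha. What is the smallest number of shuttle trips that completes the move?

11

Counting alone: the pilot can take at most 1 across per trip to Station Beta, so moving all 5 needs at least 5 loaded trips out, with a return between consecutive ones — at least 9 crossings.
The safety rule pushes this higher. Following every safe sequence of crossings, the most of the 5 that can be at Station Beta as the shuttle arrives there on crossing 9 is 4 — never all 5.
So no plan with fewer than 11 crossings exists, and this one achieves 11:
1. Pilot goes to Station Beta with the hawk.  [Station Alpha: the frog, the spider, the toad, the worm | Station Beta: the hawk]
2. Pilot goes back to Station Alpha alone.  [Station Alpha: the frog, the spider, the toad, the worm | Station Beta: the hawk]
3. Pilot goes to Station Beta with the toad.  [Station Alpha: the frog, the spider, the worm | Station Beta: the hawk, the toad]
4. Pilot goes back to Station Alpha with the hawk.  [Station Alpha: the frog, the hawk, the spider, the worm | Station Beta: the toad]
5. Pilot goes to Station Beta with the frog.  [Station Alpha: the hawk, the spider, the worm | Station Beta: the frog, the toad]
6. Pilot goes back to Station Alpha alone.  [Station Alpha: the hawk, the spider, the worm | Station Beta: the frog, the toad]
7. Pilot goes to Station Beta with the worm.  [Station Alpha: the hawk, the spider | Station Beta: the frog, the toad, the worm]
8. Pilot goes back to Station Alpha alone.  [Station Alpha: the hawk, the spider | Station Beta: the frog, the toad, the worm]
9. Pilot goes to Station Beta with the spider.  [Station Alpha: the hawk | Station Beta: the frog, the spider, the toad, the worm]
10. Pilot goes back to Station Alpha alone.  [Station Alpha: the hawk | Station Beta: the frog, the spider, the toad, the worm]
11. Pilot goes to Station Beta with the hawk.  [Station Alpha: — | Station Beta: the frog, the hawk, the spider, the toad, the worm]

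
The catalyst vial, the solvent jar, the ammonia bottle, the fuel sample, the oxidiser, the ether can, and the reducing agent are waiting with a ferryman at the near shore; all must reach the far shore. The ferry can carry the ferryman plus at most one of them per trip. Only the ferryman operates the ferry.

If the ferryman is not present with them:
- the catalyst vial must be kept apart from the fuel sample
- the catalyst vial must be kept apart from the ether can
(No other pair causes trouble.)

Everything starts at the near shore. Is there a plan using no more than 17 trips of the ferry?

Yes — this plan uses 15 crossings (≤ 17):
1. Ferryman goes to the far shore with the catalyst vial.
2. Ferryman goes back to the near shore alone.
3. Ferryman goes to the far shore with the solvent jar.
4. Ferryman goes back to the near shore alone.
5. Ferryman goes to the far shore with the ammonia bottle.
6. Ferryman goes back to the near shore alone.
7. Ferryman goes to the far shore with the fuel sample.
8. Ferryman goes back to the near shore with the catalyst vial.
9. Ferryman goes to the far shore with the ether can.
10. Ferryman goes back to the near shore alone.
11. Ferryman goes to the far shore with the oxidiser.
12. Ferryman goes back to the near shore alone.
13. Ferryman goes to the far shore with the reducing agent.
14. Ferryman goes back to the near shore alone.
15. Ferryman goes to the far shore with the catalyst vial.

Yes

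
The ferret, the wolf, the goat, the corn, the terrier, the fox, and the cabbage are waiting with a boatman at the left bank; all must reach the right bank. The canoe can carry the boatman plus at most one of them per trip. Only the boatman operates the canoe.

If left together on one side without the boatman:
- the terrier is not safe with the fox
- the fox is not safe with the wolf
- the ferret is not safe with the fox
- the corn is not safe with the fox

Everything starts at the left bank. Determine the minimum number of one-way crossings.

Following every safe sequence of crossings from the start, the most of the 7 that can be at the right bank as the canoe arrives there on crossings 1, 3, 5, 7 is 1, 2, 3, 4 respectively; the best ever achieved is 4 of 7.
From crossing 9 on, no configuration arises that was not already reachable earlier: only 44 distinct safe configurations (who is on which side, and where the canoe is) can ever be reached, none of them has everyone across, and every continuation just revisits them. So no valid plan exists.

impossible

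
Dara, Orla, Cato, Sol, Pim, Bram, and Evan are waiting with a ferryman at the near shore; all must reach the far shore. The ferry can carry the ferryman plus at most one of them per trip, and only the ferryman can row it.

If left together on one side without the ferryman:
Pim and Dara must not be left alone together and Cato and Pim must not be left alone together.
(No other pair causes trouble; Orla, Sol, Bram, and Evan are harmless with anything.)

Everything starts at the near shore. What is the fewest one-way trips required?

Counting alone: the ferryman can take at most 1 across per trip to the far shore, so moving all 7 needs at least 7 loaded trips out, with a return between consecutive ones — at least 13 crossings.
The safety rule pushes this higher. Following every safe sequence of crossings, the most of the 7 that can be at the far shore as the ferry arrives there on crossing 13 is 6 — never all 7.
So no plan with fewer than 15 crossings exists, and this one achieves 15:
1. Ferryman goes to the far shore with Pim.  [the near shore: Bram, Cato, Dara, Evan, Orla, Sol | the far shore: Pim]
2. Ferryman goes back to the near shore alone.  [the near shore: Bram, Cato, Dara, Evan, Orla, Sol | the far shore: Pim]
3. Ferryman goes to the far shore with Dara.  [the near shore: Bram, Cato, Evan, Orla, Sol | the far shore: Dara, Pim]
4. Ferryman goes back to the near shore with Pim.  [the near shore: Bram, Cato, Evan, Orla, Pim, Sol | the far shore: Dara]
5. Ferryman goes to the far shore with Cato.  [the near shore: Bram, Evan, Orla, Pim, Sol | the far shore: Cato, Dara]
6. Ferryman goes back to the near shore alone.  [the near shore: Bram, Evan, Orla, Pim, Sol | the far shore: Cato, Dara]
7. Ferryman goes to the far shore with Orla.  [the near shore: Bram, Evan, Pim, Sol | the far shore: Cato, Dara, Orla]
8. Ferryman goes back to the near shore alone.  [the near shore: Bram, Evan, Pim, Sol | the far shore: Cato, Dara, Orla]
9. Ferryman goes to the far shore with Sol.  [the near shore: Bram, Evan, Pim | the far shore: Cato, Dara, Orla, Sol]
10. Ferryman goes back to the near shore alone.  [the near shore: Bram, Evan, Pim | the far shore: Cato, Dara, Orla, Sol]
11. Ferryman goes to the far shore with Bram.  [the near shore: Evan, Pim | the far shore: Bram, Cato, Dara, Orla, Sol]
12. Ferryman goes back to the near shore alone.  [the near shore: Evan, Pim | the far shore: Bram, Cato, Dara, Orla, Sol]
13. Ferryman goes to the far shore with Evan.  [the near shore: Pim | the far shore: Bram, Cato, Dara, Evan, Orla, Sol]
14. Ferryman goes back to the near shore alone.  [the near shore: Pim | the far shore: Bram, Cato, Dara, Evan, Orla, Sol]
15. Ferryman goes to the far shore with Pim.  [the near shore: — | the far shore: Bram, Cato, Dara, Evan, Orla, Pim, Sol]

15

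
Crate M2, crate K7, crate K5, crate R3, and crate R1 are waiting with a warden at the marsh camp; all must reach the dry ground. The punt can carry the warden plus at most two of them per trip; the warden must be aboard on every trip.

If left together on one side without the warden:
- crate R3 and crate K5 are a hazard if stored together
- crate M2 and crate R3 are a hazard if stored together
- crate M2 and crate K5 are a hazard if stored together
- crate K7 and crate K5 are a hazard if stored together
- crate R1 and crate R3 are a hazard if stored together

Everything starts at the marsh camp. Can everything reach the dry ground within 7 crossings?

Yes

Yes — this plan uses 7 crossings (≤ 7):
1. Warden goes to the dry ground with crate K5 and crate R3.
2. Warden goes back to the marsh camp with crate K5.
3. Warden goes to the dry ground with crate K7 and crate M2.
4. Warden goes back to the marsh camp with crate M2.
5. Warden goes to the dry ground with crate M2 and crate R1.
6. Warden goes back to the marsh camp with crate R3.
7. Warden goes to the dry ground with crate K5 and crate R3.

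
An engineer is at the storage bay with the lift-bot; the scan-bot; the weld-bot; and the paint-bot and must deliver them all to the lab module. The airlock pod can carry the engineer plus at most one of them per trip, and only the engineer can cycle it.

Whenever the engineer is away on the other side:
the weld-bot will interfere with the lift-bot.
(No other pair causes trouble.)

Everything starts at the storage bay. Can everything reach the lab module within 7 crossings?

Yes — this plan uses 7 crossings (≤ 7):
1. Engineer goes to the lab module with the lift-bot.
2. Engineer goes back to the storage bay alone.
3. Engineer goes to the lab module with the scan-bot.
4. Engineer goes back to the storage bay alone.
5. Engineer goes to the lab module with the paint-bot.
6. Engineer goes back to the storage bay alone.
7. Engineer goes to the lab module with the weld-bot.

Yes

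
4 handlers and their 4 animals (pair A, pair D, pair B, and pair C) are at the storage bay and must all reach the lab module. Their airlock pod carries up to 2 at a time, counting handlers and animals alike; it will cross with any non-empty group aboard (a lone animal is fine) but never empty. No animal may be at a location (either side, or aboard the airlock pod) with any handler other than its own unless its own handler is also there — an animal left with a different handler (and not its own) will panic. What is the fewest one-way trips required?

Following every safe sequence of crossings from the start, the most of the 8 that can be at the lab module as the airlock pod arrives there on crossings 1, 3, 5 is 2, 3, 4 respectively; the best ever achieved is 4 of 8.
From crossing 7 on, no configuration arises that was not already reachable earlier: only 44 distinct safe configurations (who is on which side, and where the airlock pod is) can ever be reached, none of them has everyone across, and every continuation just revisits them. So no valid plan exists.

impossible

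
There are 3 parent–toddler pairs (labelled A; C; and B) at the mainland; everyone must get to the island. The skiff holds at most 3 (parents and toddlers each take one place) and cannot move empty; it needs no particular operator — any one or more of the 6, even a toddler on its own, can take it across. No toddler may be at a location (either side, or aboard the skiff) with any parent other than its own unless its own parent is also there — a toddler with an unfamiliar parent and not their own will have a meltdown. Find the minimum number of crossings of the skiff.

Counting alone: each trip to the island takes at most 3 across and each return brings at least 1 back, so after t trips out (and t−1 returns) at most 3t − (t−1) of the 6 are across; that first reaches 6 at t = 3, so at least 5 crossings are needed.
The plan below uses exactly 5 crossings, so it is optimal:
1. parent A and toddler A cross → the island.
2. parent A crosses ← the mainland.
3. parent A, parent B, and parent C cross → the island.
4. toddler A crosses ← the mainland.
5. toddler A, toddler B, and toddler C cross → the island.

5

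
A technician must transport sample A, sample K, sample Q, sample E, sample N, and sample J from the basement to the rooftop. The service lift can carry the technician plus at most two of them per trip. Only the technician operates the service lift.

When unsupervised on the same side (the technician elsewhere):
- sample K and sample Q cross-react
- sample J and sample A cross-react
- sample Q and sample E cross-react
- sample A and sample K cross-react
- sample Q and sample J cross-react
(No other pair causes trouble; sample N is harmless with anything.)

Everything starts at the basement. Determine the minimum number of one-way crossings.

7

Counting alone: the technician can take at most 2 across per trip to the rooftop, so moving all 6 needs at least 3 loaded trips out, with a return between consecutive ones — at least 5 crossings.
The safety rule pushes this higher. Following every safe sequence of crossings, the most of the 6 that can be at the rooftop as the service lift arrives there on crossing 5 is 5 — never all 6.
So no plan with fewer than 7 crossings exists, and this one achieves 7:
1. Technician goes to the rooftop with sample A and sample Q.  [the basement: sample E, sample J, sample K, sample N | the rooftop: sample A, sample Q]
2. Technician goes back to the basement alone.  [the basement: sample E, sample J, sample K, sample N | the rooftop: sample A, sample Q]
3. Technician goes to the rooftop with sample E and sample K.  [the basement: sample J, sample N | the rooftop: sample A, sample E, sample K, sample Q]
4. Technician goes back to the basement with sample A and sample Q.  [the basement: sample A, sample J, sample N, sample Q | the rooftop: sample E, sample K]
5. Technician goes to the rooftop with sample J and sample N.  [the basement: sample A, sample Q | the rooftop: sample E, sample J, sample K, sample N]
6. Technician goes back to the basement alone.  [the basement: sample A, sample Q | the rooftop: sample E, sample J, sample K, sample N]
7. Technician goes to the rooftop with sample A and sample Q.  [the basement: — | the rooftop: sample A, sample E, sample J, sample K, sample N, sample Q]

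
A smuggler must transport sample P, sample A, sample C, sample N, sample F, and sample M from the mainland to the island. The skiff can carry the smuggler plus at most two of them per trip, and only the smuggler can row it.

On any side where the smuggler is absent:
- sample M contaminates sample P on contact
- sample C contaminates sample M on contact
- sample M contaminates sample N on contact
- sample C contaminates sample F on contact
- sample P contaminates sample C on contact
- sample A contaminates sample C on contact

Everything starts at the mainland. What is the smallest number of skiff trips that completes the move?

9

Counting alone: the smuggler can take at most 2 across per trip to the island, so moving all 6 needs at least 3 loaded trips out, with a return between consecutive ones — at least 5 crossings.
The safety rule pushes this higher. Following every safe sequence of crossings, the most of the 6 that can be at the island as the skiff arrives there on crossings 5, 7 is 4, 5 respectively — never all 6.
So no plan with fewer than 9 crossings exists, and this one achieves 9:
1. Smuggler goes to the island with sample C and sample M.  [the mainland: sample A, sample F, sample N, sample P | the island: sample C, sample M]
2. Smuggler goes back to the mainland with sample C.  [the mainland: sample A, sample C, sample F, sample N, sample P | the island: sample M]
3. Smuggler goes to the island with sample A and sample C.  [the mainland: sample F, sample N, sample P | the island: sample A, sample C, sample M]
4. Smuggler goes back to the mainland with sample C.  [the mainland: sample C, sample F, sample N, sample P | the island: sample A, sample M]
5. Smuggler goes to the island with sample F and sample P.  [the mainland: sample C, sample N | the island: sample A, sample F, sample M, sample P]
6. Smuggler goes back to the mainland with sample P.  [the mainland: sample C, sample N, sample P | the island: sample A, sample F, sample M]
7. Smuggler goes to the island with sample N and sample P.  [the mainland: sample C | the island: sample A, sample F, sample M, sample N, sample P]
8. Smuggler goes back to the mainland with sample M.  [the mainland: sample C, sample M | the island: sample A, sample F, sample N, sample P]
9. Smuggler goes to the island with sample C and sample M.  [the mainland: — | the island: sample A, sample C, sample F, sample M, sample N, sample P]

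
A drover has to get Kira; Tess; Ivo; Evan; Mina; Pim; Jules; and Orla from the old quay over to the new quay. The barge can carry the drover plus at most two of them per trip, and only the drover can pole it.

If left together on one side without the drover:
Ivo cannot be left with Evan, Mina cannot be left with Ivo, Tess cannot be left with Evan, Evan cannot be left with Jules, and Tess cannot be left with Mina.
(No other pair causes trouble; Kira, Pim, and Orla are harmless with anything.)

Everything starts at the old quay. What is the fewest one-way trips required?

Counting alone: the drover can take at most 2 across per trip to the new quay, so moving all 8 needs at least 4 loaded trips out, with a return between consecutive ones — at least 7 crossings.
The safety rule pushes this higher. Following every safe sequence of crossings, the most of the 8 that can be at the new quay as the barge arrives there on crossing 7 is 7 — never all 8.
So no plan with fewer than 9 crossings exists, and this one achieves 9:
1. Drover goes to the new quay with Evan and Mina.  [the old quay: Ivo, Jules, Kira, Orla, Pim, Tess | the new quay: Evan, Mina]
2. Drover goes back to the old quay alone.  [the old quay: Ivo, Jules, Kira, Orla, Pim, Tess | the new quay: Evan, Mina]
3. Drover goes to the new quay with Kira and Tess.  [the old quay: Ivo, Jules, Orla, Pim | the new quay: Evan, Kira, Mina, Tess]
4. Drover goes back to the old quay with Evan and Mina.  [the old quay: Evan, Ivo, Jules, Mina, Orla, Pim | the new quay: Kira, Tess]
5. Drover goes to the new quay with Ivo and Jules.  [the old quay: Evan, Mina, Orla, Pim | the new quay: Ivo, Jules, Kira, Tess]
6. Drover goes back to the old quay alone.  [the old quay: Evan, Mina, Orla, Pim | the new quay: Ivo, Jules, Kira, Tess]
7. Drover goes to the new quay with Orla and Pim.  [the old quay: Evan, Mina | the new quay: Ivo, Jules, Kira, Orla, Pim, Tess]
8. Drover goes back to the old quay alone.  [the old quay: Evan, Mina | the new quay: Ivo, Jules, Kira, Orla, Pim, Tess]
9. Drover goes to the new quay with Evan and Mina.  [the old quay: — | the new quay: Evan, Ivo, Jules, Kira, Mina, Orla, Pim, Tess]

9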